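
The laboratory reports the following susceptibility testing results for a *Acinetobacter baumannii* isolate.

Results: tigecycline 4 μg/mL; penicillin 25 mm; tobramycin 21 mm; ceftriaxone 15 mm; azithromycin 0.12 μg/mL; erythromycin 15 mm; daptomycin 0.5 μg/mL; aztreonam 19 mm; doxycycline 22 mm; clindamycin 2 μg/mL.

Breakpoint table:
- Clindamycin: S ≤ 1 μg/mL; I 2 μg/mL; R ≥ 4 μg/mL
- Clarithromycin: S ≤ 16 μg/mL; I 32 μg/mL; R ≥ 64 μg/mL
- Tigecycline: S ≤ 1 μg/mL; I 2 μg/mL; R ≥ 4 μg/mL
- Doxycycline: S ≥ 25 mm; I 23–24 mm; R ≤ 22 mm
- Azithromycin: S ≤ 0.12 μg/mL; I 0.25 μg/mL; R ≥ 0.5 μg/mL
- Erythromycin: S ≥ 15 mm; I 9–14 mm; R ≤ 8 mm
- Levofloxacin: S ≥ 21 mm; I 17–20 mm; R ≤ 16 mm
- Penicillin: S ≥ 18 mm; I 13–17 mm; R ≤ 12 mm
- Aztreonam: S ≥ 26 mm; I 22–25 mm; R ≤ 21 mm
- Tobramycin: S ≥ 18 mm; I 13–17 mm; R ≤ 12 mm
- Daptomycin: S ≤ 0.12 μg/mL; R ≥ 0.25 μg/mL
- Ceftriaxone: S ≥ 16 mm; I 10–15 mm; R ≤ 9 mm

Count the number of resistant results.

4

Tigecycline 4 μg/mL: ≥ 4 μg/mL — resistant
Penicillin: 25 mm is ≥ 18 mm → Susceptible
Tobramycin: 21 mm is ≥ 18 mm → susceptible
Ceftriaxone 15 mm: in 10–15 mm ⇒ Intermediate
Azithromycin (0.12 μg/mL) ≤ 0.12 μg/mL → susceptible
Erythromycin (15 mm) ≥ 15 mm → susceptible
Daptomycin (0.5 μg/mL) ≥ 0.25 μg/mL — resistant
Aztreonam (19 mm) ≤ 21 mm ⇒ R
Doxycycline: 22 mm is ≤ 22 mm — resistant
Clindamycin: 2 μg/mL is = 2 μg/mL → Intermediate
Resistant: 4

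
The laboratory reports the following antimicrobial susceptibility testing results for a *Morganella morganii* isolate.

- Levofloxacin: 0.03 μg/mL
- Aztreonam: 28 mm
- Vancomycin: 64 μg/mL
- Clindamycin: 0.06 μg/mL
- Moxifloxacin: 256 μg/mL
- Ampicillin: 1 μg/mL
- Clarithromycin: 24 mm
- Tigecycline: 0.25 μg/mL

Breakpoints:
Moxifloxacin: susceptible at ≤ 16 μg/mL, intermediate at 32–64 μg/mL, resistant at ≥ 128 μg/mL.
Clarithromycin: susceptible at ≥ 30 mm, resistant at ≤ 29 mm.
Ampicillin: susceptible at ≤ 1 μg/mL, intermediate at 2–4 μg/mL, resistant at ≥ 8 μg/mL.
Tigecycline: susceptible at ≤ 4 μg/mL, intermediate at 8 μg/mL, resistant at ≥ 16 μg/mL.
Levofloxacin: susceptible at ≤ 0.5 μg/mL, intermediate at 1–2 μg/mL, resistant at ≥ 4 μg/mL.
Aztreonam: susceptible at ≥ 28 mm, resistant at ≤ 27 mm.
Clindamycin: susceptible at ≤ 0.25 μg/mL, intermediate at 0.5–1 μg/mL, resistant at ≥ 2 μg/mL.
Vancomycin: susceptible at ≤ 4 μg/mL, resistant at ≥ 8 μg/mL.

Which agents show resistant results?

Levofloxacin (0.03 μg/mL) ≤ 0.5 μg/mL → susceptible
Aztreonam: 28 mm is ≥ 28 mm — Susceptible
Vancomycin: 64 μg/mL is ≥ 8 μg/mL → Resistant
Clindamycin (0.06 μg/mL) ≤ 0.25 μg/mL — susceptible
Moxifloxacin: 256 μg/mL is ≥ 128 μg/mL ⇒ Resistant
Ampicillin (1 μg/mL) ≤ 1 μg/mL → Susceptible
Clarithromycin (24 mm) ≤ 29 mm → resistant
Tigecycline 0.25 μg/mL: ≤ 4 μg/mL → S

vancomycin, moxifloxacin, clarithromycin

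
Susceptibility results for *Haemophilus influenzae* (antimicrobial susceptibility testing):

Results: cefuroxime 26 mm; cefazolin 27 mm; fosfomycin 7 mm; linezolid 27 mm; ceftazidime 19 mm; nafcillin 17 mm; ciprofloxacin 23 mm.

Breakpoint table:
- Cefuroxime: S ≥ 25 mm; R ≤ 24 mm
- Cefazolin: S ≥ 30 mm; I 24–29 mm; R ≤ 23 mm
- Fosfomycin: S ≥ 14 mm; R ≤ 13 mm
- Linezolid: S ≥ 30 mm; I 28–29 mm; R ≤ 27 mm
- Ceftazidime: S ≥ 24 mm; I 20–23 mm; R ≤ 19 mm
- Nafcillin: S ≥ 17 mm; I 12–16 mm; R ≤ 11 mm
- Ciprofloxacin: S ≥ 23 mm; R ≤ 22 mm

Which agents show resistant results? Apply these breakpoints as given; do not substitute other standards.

Cefuroxime: 26 mm is ≥ 25 mm ⇒ Susceptible
Cefazolin (27 mm) in 24–29 mm → Intermediate
Fosfomycin 7 mm: ≤ 13 mm → resistant
Linezolid: 27 mm is ≤ 27 mm ⇒ Resistant
Ceftazidime: 19 mm is ≤ 19 mm → Resistant
Nafcillin 17 mm: ≥ 17 mm ⇒ susceptible
Ciprofloxacin: 23 mm is ≥ 23 mm → susceptible

fosfomycin, linezolid, ceftazidime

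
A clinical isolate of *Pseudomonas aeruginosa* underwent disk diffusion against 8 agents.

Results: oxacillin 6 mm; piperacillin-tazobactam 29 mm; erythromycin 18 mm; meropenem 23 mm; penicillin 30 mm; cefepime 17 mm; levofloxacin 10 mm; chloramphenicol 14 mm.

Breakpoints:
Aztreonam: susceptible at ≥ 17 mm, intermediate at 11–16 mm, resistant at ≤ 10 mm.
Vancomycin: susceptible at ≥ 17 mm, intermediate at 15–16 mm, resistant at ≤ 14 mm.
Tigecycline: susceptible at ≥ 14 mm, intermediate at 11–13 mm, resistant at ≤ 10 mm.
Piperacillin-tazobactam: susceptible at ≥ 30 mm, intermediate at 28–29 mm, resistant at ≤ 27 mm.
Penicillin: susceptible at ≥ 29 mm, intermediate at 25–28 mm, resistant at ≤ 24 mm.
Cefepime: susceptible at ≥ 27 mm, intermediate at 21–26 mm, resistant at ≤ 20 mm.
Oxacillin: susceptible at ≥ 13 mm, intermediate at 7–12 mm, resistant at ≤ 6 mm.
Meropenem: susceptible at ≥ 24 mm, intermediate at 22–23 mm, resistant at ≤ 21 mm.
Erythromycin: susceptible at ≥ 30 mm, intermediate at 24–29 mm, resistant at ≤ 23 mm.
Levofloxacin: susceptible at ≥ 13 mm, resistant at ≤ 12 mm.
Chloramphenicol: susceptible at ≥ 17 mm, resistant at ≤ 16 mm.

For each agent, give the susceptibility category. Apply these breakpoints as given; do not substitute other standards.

Oxacillin 6 mm: ≤ 6 mm → R
Piperacillin-tazobactam (29 mm) in 28–29 mm → I
Erythromycin (18 mm) ≤ 23 mm ⇒ resistant
Meropenem: 23 mm is in 22–23 mm ⇒ Intermediate
Penicillin: 30 mm is ≥ 29 mm — Susceptible
Cefepime: 17 mm is ≤ 20 mm ⇒ Resistant
Levofloxacin 10 mm: ≤ 12 mm → Resistant
Chloramphenicol 14 mm: ≤ 16 mm → R

R, I, R, I, S, R, R, R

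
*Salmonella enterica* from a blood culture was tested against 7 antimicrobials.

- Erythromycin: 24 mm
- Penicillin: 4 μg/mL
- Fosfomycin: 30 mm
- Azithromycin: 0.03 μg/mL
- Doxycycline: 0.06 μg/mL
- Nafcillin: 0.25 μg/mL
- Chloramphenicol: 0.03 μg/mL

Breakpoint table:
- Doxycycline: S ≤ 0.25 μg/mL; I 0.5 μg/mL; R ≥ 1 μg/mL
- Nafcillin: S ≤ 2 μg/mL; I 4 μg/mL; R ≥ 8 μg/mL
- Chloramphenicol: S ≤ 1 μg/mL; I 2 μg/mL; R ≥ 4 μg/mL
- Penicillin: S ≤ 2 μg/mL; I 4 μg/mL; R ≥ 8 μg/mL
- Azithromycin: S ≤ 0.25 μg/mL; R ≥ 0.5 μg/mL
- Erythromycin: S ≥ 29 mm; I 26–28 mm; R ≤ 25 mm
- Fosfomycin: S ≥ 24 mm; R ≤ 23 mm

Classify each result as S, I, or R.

R, I, S, S, S, S, S

Erythromycin: 24 mm is ≤ 25 mm ⇒ Resistant
Penicillin (4 μg/mL) = 4 μg/mL ⇒ I
Fosfomycin (30 mm) ≥ 24 mm ⇒ susceptible
Azithromycin (0.03 μg/mL) ≤ 0.25 μg/mL ⇒ Susceptible
Doxycycline (0.06 μg/mL) ≤ 0.25 μg/mL → susceptible
Nafcillin (0.25 μg/mL) ≤ 2 μg/mL ⇒ S
Chloramphenicol (0.03 μg/mL) ≤ 1 μg/mL — Susceptible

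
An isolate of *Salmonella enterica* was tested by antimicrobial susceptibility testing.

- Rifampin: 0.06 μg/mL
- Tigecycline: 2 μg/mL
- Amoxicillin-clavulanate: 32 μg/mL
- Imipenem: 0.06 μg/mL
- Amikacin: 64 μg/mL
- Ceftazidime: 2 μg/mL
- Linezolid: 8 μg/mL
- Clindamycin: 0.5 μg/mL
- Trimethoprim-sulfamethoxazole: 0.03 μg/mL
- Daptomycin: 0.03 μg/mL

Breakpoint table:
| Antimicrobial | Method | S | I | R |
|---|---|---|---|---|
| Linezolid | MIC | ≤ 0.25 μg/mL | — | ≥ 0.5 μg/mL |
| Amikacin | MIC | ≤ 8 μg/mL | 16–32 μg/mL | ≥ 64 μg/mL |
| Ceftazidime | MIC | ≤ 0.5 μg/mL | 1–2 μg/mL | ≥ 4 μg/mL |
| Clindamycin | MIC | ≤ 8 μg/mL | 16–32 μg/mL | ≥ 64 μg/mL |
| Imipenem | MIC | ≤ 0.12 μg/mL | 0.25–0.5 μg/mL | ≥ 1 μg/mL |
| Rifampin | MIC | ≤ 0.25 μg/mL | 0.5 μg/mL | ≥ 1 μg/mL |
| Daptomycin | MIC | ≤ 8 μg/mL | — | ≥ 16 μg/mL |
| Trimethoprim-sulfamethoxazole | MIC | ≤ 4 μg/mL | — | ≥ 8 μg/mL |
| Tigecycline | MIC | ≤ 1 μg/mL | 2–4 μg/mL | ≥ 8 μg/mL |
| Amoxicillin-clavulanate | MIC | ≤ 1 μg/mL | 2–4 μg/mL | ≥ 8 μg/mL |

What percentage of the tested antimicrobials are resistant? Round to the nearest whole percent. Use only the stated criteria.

Rifampin 0.06 μg/mL: ≤ 0.25 μg/mL ⇒ Susceptible
Tigecycline (2 μg/mL) in 2–4 μg/mL — intermediate
Amoxicillin-clavulanate 32 μg/mL: ≥ 8 μg/mL ⇒ R
Imipenem 0.06 μg/mL: ≤ 0.12 μg/mL — Susceptible
Amikacin 64 μg/mL: ≥ 64 μg/mL — resistant
Ceftazidime: 2 μg/mL is in 1–2 μg/mL → intermediate
Linezolid (8 μg/mL) ≥ 0.5 μg/mL — R
Clindamycin: 0.5 μg/mL is ≤ 8 μg/mL ⇒ Susceptible
Trimethoprim-sulfamethoxazole: 0.03 μg/mL is ≤ 4 μg/mL → Susceptible
Daptomycin: 0.03 μg/mL is ≤ 8 μg/mL ⇒ Susceptible
Resistant: 3/10

30%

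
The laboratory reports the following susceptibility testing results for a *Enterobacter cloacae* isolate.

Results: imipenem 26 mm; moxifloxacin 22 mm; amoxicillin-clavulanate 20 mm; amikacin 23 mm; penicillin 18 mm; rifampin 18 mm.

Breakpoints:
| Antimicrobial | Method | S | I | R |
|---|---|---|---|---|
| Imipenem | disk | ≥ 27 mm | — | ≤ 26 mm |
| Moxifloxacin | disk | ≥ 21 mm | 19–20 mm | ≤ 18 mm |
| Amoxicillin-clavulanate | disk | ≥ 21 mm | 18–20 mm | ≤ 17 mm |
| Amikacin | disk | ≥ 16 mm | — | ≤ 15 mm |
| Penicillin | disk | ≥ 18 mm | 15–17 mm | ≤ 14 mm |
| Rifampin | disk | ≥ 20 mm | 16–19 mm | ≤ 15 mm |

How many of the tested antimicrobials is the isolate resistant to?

1

Imipenem (26 mm) ≤ 26 mm ⇒ Resistant
Moxifloxacin: 22 mm is ≥ 21 mm → Susceptible
Amoxicillin-clavulanate 20 mm: in 18–20 mm — I
Amikacin (23 mm) ≥ 16 mm ⇒ S
Penicillin 18 mm: ≥ 18 mm ⇒ S
Rifampin (18 mm) in 16–19 mm ⇒ Intermediate
Resistant: 1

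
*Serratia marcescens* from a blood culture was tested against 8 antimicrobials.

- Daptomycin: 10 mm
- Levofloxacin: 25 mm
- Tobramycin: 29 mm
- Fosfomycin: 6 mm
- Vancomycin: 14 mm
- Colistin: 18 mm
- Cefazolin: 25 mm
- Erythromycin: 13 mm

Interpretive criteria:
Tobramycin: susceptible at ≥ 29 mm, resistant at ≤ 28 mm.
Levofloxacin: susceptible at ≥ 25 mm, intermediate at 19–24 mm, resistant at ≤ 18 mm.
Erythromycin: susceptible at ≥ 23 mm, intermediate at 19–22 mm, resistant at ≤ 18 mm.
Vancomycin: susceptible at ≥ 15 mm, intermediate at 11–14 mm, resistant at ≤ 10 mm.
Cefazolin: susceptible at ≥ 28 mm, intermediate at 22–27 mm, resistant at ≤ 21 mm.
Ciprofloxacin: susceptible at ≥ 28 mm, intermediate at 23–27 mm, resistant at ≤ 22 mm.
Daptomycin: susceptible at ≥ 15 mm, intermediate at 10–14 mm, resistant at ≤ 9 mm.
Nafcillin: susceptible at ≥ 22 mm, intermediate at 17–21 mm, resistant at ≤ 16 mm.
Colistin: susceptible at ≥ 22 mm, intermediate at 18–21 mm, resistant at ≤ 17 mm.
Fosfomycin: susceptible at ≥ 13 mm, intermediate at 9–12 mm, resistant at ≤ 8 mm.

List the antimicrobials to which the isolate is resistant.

Daptomycin (10 mm) in 10–14 mm — I
Levofloxacin (25 mm) ≥ 25 mm ⇒ S
Tobramycin 29 mm: ≥ 29 mm ⇒ S
Fosfomycin (6 mm) ≤ 8 mm ⇒ Resistant
Vancomycin 14 mm: in 11–14 mm → I
Colistin 18 mm: in 18–21 mm — intermediate
Cefazolin: 25 mm is in 22–27 mm ⇒ intermediate
Erythromycin: 13 mm is ≤ 18 mm — R

fosfomycin, erythromycin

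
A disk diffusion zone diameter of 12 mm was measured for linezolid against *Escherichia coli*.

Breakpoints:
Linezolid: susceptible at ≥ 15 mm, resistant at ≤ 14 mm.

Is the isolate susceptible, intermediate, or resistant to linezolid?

Resistant

Linezolid: 12 mm is ≤ 14 mm — R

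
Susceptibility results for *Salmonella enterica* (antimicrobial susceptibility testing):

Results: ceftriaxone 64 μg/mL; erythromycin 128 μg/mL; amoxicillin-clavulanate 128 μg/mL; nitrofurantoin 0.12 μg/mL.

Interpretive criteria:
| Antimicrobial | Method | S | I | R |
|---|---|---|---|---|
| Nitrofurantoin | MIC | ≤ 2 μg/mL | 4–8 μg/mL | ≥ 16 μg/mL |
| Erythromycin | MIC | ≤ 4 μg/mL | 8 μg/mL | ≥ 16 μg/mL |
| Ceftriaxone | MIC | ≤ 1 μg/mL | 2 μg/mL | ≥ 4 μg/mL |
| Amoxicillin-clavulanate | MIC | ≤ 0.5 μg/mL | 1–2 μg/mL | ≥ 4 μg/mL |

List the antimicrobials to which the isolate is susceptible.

nitrofurantoin

Ceftriaxone 64 μg/mL: ≥ 4 μg/mL — resistant
Erythromycin 128 μg/mL: ≥ 16 μg/mL — resistant
Amoxicillin-clavulanate: 128 μg/mL is ≥ 4 μg/mL ⇒ resistant
Nitrofurantoin 0.12 μg/mL: ≤ 2 μg/mL ⇒ susceptible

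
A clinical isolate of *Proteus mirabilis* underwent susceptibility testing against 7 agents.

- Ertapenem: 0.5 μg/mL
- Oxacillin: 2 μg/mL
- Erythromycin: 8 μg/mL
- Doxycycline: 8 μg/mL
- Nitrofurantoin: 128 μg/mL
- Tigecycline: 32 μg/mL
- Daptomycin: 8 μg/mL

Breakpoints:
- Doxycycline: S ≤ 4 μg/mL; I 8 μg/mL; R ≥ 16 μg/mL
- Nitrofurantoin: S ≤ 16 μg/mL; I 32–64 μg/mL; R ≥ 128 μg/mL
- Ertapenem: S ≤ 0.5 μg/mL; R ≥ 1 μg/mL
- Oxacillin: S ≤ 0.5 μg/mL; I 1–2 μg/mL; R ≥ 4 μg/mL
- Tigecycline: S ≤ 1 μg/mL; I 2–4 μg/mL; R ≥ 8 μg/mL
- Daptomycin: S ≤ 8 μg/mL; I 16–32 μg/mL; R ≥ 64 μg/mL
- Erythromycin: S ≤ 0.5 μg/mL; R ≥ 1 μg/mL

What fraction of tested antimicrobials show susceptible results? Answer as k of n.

2 of 7

Ertapenem 0.5 μg/mL: ≤ 0.5 μg/mL — Susceptible
Oxacillin: 2 μg/mL is in 1–2 μg/mL ⇒ I
Erythromycin (8 μg/mL) ≥ 1 μg/mL ⇒ Resistant
Doxycycline 8 μg/mL: = 8 μg/mL — Intermediate
Nitrofurantoin 128 μg/mL: ≥ 128 μg/mL — resistant
Tigecycline (32 μg/mL) ≥ 8 μg/mL ⇒ resistant
Daptomycin (8 μg/mL) ≤ 8 μg/mL → S
Susceptible: 2/7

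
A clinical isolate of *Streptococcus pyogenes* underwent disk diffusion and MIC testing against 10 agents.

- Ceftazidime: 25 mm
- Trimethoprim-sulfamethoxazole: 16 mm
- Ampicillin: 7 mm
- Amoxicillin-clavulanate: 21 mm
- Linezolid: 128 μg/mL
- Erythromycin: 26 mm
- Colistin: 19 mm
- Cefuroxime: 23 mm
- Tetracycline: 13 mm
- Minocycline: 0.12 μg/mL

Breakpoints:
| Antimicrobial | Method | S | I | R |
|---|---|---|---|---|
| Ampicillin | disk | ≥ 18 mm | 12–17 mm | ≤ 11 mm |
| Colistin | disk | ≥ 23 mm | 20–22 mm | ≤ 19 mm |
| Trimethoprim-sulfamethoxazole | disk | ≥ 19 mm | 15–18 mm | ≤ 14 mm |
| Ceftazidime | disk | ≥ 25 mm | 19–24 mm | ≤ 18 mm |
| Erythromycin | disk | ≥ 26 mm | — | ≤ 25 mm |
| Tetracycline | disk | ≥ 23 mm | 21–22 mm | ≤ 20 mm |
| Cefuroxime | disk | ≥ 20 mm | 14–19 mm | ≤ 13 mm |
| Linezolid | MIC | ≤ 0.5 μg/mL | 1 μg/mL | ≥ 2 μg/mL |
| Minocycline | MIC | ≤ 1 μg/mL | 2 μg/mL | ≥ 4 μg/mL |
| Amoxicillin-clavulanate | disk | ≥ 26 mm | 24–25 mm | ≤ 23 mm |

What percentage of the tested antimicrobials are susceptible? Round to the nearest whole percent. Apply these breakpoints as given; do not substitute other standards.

40%

Ceftazidime (25 mm) ≥ 25 mm ⇒ Susceptible
Trimethoprim-sulfamethoxazole: 16 mm is in 15–18 mm — I
Ampicillin 7 mm: ≤ 11 mm → R
Amoxicillin-clavulanate: 21 mm is ≤ 23 mm ⇒ resistant
Linezolid 128 μg/mL: ≥ 2 μg/mL ⇒ Resistant
Erythromycin (26 mm) ≥ 26 mm — Susceptible
Colistin: 19 mm is ≤ 19 mm → R
Cefuroxime (23 mm) ≥ 20 mm ⇒ Susceptible
Tetracycline: 13 mm is ≤ 20 mm — Resistant
Minocycline (0.12 μg/mL) ≤ 1 μg/mL — S
Susceptible: 4/10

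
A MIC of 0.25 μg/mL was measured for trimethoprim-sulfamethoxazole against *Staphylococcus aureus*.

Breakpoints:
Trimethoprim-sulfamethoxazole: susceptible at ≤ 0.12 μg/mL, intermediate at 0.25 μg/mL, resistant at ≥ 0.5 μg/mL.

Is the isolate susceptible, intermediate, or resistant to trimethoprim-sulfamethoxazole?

I

Trimethoprim-sulfamethoxazole: 0.25 μg/mL is = 0.25 μg/mL — I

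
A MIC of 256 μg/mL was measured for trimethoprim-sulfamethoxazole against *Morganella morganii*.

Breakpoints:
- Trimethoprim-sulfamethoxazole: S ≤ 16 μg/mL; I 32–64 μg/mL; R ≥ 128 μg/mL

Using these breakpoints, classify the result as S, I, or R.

R

Trimethoprim-sulfamethoxazole 256 μg/mL: ≥ 128 μg/mL — R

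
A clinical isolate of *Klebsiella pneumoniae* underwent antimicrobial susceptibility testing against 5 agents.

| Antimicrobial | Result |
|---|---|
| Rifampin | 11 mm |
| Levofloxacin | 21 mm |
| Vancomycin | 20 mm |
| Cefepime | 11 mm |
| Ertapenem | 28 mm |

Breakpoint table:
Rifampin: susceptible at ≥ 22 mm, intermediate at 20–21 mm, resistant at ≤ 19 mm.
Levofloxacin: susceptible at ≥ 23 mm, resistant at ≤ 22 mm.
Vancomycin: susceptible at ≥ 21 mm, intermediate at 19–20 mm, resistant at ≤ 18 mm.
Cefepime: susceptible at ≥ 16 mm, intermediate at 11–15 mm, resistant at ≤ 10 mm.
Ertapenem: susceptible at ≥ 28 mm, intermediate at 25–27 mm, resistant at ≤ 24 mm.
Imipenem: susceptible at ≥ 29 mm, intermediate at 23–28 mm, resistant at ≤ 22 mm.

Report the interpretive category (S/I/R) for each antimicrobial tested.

R, R, I, I, S

Rifampin 11 mm: ≤ 19 mm ⇒ resistant
Levofloxacin 21 mm: ≤ 22 mm ⇒ resistant
Vancomycin 20 mm: in 19–20 mm — I
Cefepime 11 mm: in 11–15 mm → I
Ertapenem 28 mm: ≥ 28 mm → susceptible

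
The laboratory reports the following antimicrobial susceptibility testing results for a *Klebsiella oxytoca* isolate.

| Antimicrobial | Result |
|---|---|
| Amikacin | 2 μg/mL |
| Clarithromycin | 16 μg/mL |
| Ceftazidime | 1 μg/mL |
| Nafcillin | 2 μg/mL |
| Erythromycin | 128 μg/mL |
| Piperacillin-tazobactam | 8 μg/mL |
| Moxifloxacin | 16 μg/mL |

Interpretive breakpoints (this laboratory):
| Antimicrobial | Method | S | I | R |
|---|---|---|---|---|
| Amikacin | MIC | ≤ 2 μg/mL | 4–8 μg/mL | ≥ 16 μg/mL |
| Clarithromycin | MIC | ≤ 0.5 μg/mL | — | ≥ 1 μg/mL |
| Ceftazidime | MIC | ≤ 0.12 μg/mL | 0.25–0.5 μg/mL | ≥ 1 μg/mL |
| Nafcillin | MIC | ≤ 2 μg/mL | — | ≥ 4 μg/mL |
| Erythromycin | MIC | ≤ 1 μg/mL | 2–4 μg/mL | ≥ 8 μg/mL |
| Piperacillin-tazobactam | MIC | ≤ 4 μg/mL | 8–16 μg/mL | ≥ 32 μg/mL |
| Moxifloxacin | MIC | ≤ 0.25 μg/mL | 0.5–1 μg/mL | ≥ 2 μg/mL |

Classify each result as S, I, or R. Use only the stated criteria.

Amikacin 2 μg/mL: ≤ 2 μg/mL ⇒ S
Clarithromycin (16 μg/mL) ≥ 1 μg/mL — R
Ceftazidime 1 μg/mL: ≥ 1 μg/mL → Resistant
Nafcillin (2 μg/mL) ≤ 2 μg/mL → S
Erythromycin: 128 μg/mL is ≥ 8 μg/mL ⇒ Resistant
Piperacillin-tazobactam 8 μg/mL: in 8–16 μg/mL — intermediate
Moxifloxacin 16 μg/mL: ≥ 2 μg/mL ⇒ Resistant

S, R, R, S, R, I, R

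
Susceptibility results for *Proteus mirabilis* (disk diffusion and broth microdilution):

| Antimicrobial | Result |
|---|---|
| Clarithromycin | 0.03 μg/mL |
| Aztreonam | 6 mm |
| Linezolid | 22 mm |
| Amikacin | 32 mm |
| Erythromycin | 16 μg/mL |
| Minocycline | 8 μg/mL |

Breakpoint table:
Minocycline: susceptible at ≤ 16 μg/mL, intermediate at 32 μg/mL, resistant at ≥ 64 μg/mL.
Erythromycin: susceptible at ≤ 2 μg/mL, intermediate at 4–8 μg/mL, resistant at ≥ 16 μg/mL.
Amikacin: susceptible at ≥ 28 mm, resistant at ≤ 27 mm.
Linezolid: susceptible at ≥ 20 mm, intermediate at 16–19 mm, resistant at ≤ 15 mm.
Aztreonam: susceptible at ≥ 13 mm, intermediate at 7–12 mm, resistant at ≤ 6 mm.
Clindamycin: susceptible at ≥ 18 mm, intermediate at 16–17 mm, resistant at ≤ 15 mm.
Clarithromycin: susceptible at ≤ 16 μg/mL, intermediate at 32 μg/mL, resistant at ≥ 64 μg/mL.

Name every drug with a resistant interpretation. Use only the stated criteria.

aztreonam, erythromycin

Clarithromycin (0.03 μg/mL) ≤ 16 μg/mL — Susceptible
Aztreonam: 6 mm is ≤ 6 mm ⇒ resistant
Linezolid: 22 mm is ≥ 20 mm ⇒ susceptible
Amikacin (32 mm) ≥ 28 mm ⇒ Susceptible
Erythromycin 16 μg/mL: ≥ 16 μg/mL → resistant
Minocycline 8 μg/mL: ≤ 16 μg/mL → Susceptible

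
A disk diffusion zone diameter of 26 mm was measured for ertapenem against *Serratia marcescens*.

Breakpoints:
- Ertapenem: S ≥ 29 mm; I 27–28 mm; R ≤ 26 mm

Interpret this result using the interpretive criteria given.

R

Ertapenem 26 mm: ≤ 26 mm ⇒ Resistant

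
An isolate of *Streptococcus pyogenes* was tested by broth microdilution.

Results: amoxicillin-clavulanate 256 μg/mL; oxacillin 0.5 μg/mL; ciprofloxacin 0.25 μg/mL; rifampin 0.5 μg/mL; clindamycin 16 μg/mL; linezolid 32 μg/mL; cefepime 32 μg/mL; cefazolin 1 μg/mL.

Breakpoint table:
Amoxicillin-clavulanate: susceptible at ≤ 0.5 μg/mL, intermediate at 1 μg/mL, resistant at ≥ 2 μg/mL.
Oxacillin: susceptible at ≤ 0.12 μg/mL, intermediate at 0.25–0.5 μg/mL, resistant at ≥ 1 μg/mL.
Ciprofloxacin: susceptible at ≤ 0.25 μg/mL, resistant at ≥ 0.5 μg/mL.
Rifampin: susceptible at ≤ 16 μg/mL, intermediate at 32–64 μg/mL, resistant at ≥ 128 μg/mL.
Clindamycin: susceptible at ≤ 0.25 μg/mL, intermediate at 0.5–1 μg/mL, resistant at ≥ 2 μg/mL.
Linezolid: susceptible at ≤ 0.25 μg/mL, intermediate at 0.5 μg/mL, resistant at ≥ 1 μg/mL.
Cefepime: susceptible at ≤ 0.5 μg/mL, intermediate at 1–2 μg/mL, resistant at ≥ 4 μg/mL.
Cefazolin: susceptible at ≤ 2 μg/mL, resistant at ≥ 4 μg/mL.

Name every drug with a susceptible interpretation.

Amoxicillin-clavulanate 256 μg/mL: ≥ 2 μg/mL ⇒ R
Oxacillin (0.5 μg/mL) in 0.25–0.5 μg/mL → I
Ciprofloxacin 0.25 μg/mL: ≤ 0.25 μg/mL ⇒ S
Rifampin: 0.5 μg/mL is ≤ 16 μg/mL → S
Clindamycin (16 μg/mL) ≥ 2 μg/mL ⇒ Resistant
Linezolid: 32 μg/mL is ≥ 1 μg/mL — resistant
Cefepime 32 μg/mL: ≥ 4 μg/mL ⇒ R
Cefazolin 1 μg/mL: ≤ 2 μg/mL → susceptible

ciprofloxacin, rifampin, cefazolin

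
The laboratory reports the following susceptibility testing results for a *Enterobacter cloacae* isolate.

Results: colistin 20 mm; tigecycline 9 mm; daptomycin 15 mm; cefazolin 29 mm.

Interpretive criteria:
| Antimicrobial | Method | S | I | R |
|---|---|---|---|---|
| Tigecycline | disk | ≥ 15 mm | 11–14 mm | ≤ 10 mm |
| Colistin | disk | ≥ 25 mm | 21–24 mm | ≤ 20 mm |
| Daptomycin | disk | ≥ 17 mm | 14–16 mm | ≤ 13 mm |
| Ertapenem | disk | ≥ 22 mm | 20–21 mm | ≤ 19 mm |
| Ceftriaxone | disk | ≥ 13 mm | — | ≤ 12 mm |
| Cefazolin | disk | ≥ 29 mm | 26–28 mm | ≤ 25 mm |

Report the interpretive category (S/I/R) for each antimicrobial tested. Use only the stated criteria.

Colistin (20 mm) ≤ 20 mm → resistant
Tigecycline (9 mm) ≤ 10 mm — R
Daptomycin 15 mm: in 14–16 mm ⇒ Intermediate
Cefazolin: 29 mm is ≥ 29 mm — Susceptible

R, R, I, S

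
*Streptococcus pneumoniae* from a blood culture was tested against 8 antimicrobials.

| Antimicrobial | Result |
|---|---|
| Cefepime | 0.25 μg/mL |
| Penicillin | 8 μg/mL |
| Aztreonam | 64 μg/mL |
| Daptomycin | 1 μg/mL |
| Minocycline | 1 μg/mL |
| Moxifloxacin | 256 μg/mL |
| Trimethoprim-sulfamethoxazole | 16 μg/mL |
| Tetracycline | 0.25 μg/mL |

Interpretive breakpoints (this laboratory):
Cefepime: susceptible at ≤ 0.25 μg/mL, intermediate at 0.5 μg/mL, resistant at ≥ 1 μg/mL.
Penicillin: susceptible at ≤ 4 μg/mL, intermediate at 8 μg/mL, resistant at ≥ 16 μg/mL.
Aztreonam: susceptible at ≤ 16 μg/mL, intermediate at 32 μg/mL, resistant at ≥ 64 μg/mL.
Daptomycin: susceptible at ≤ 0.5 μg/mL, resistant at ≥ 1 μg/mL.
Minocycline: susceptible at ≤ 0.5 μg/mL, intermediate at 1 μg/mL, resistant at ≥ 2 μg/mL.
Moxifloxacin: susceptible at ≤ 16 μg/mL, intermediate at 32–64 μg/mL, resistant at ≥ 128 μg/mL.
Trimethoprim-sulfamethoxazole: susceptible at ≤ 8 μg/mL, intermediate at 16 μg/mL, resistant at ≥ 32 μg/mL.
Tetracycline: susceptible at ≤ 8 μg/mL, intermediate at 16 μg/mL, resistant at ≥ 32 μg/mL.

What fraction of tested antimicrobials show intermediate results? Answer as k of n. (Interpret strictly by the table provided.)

Cefepime (0.25 μg/mL) ≤ 0.25 μg/mL ⇒ S
Penicillin (8 μg/mL) = 8 μg/mL ⇒ Intermediate
Aztreonam: 64 μg/mL is ≥ 64 μg/mL → R
Daptomycin (1 μg/mL) ≥ 1 μg/mL — R
Minocycline: 1 μg/mL is = 1 μg/mL → I
Moxifloxacin (256 μg/mL) ≥ 128 μg/mL → R
Trimethoprim-sulfamethoxazole 16 μg/mL: = 16 μg/mL ⇒ Intermediate
Tetracycline 0.25 μg/mL: ≤ 8 μg/mL — Susceptible
Intermediate: 3/8

3 of 8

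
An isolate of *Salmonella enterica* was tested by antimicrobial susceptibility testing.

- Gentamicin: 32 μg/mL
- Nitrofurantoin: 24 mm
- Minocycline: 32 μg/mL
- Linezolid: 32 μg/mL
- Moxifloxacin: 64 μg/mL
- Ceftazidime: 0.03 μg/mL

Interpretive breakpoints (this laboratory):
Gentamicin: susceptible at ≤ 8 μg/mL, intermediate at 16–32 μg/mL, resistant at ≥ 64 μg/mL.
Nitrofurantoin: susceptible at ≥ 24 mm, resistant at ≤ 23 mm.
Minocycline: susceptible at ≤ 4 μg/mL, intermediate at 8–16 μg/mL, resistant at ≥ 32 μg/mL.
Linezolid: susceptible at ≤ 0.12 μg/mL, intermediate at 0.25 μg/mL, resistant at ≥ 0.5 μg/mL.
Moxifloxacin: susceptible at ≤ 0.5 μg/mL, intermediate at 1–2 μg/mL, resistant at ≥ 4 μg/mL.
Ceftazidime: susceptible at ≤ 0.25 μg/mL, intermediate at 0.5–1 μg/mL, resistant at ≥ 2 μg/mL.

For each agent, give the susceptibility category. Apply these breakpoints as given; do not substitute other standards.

I, S, R, R, R, S

Gentamicin: 32 μg/mL is in 16–32 μg/mL — intermediate
Nitrofurantoin 24 mm: ≥ 24 mm — S
Minocycline: 32 μg/mL is ≥ 32 μg/mL ⇒ R
Linezolid (32 μg/mL) ≥ 0.5 μg/mL — resistant
Moxifloxacin: 64 μg/mL is ≥ 4 μg/mL ⇒ R
Ceftazidime: 0.03 μg/mL is ≤ 0.25 μg/mL → susceptible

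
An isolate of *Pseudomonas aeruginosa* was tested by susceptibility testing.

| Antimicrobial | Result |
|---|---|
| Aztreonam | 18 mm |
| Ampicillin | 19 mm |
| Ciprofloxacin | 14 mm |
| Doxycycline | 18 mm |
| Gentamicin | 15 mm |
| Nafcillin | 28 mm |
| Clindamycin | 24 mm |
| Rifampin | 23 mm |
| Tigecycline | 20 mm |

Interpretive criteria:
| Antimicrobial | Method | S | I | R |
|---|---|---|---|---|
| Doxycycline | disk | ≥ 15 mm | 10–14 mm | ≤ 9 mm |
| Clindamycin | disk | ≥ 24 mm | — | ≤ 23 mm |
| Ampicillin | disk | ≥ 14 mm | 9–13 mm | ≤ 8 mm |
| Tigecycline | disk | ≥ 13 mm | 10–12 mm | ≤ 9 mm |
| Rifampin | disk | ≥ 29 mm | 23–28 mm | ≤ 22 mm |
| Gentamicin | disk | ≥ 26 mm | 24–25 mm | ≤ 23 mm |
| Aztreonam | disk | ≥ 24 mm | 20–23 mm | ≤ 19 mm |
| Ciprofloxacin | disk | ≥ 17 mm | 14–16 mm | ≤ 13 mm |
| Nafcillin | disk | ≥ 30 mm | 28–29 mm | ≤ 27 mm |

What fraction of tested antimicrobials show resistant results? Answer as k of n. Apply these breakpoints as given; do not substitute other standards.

2 of 9

Aztreonam (18 mm) ≤ 19 mm ⇒ R
Ampicillin 19 mm: ≥ 14 mm ⇒ Susceptible
Ciprofloxacin: 14 mm is in 14–16 mm → Intermediate
Doxycycline 18 mm: ≥ 15 mm → S
Gentamicin (15 mm) ≤ 23 mm ⇒ resistant
Nafcillin (28 mm) in 28–29 mm — intermediate
Clindamycin: 24 mm is ≥ 24 mm → susceptible
Rifampin (23 mm) in 23–28 mm → intermediate
Tigecycline: 20 mm is ≥ 13 mm — S
Resistant: 2/9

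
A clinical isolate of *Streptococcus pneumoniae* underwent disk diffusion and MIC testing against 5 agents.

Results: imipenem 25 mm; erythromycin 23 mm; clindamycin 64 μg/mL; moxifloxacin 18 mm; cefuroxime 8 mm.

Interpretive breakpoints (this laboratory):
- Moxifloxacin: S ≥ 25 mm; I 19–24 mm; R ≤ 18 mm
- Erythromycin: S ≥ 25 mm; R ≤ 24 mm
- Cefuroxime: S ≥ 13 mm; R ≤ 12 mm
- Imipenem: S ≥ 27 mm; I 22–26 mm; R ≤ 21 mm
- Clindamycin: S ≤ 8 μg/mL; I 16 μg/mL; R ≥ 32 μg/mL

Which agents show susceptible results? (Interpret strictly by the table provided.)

Imipenem: 25 mm is in 22–26 mm → Intermediate
Erythromycin: 23 mm is ≤ 24 mm ⇒ Resistant
Clindamycin: 64 μg/mL is ≥ 32 μg/mL ⇒ resistant
Moxifloxacin (18 mm) ≤ 18 mm — resistant
Cefuroxime 8 mm: ≤ 12 mm — Resistant

none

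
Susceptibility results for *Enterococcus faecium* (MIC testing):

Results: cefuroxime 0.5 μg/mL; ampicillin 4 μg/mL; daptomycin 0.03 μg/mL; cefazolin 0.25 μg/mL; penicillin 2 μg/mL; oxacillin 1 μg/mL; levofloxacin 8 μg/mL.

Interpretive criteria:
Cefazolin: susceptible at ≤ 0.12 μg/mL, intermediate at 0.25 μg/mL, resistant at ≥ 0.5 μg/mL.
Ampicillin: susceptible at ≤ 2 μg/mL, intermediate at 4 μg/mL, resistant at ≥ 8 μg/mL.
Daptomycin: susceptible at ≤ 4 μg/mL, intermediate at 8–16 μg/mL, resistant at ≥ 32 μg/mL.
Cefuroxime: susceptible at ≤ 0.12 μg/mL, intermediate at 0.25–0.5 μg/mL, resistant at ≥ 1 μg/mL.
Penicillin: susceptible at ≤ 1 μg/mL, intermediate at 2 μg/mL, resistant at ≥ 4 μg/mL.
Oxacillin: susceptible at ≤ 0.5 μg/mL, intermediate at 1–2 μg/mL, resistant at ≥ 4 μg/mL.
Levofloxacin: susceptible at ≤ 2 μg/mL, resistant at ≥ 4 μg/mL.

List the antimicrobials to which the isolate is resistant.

levofloxacin

Cefuroxime 0.5 μg/mL: in 0.25–0.5 μg/mL ⇒ I
Ampicillin: 4 μg/mL is = 4 μg/mL — Intermediate
Daptomycin: 0.03 μg/mL is ≤ 4 μg/mL ⇒ susceptible
Cefazolin (0.25 μg/mL) = 0.25 μg/mL → intermediate
Penicillin: 2 μg/mL is = 2 μg/mL ⇒ intermediate
Oxacillin (1 μg/mL) in 1–2 μg/mL ⇒ Intermediate
Levofloxacin 8 μg/mL: ≥ 4 μg/mL ⇒ resistant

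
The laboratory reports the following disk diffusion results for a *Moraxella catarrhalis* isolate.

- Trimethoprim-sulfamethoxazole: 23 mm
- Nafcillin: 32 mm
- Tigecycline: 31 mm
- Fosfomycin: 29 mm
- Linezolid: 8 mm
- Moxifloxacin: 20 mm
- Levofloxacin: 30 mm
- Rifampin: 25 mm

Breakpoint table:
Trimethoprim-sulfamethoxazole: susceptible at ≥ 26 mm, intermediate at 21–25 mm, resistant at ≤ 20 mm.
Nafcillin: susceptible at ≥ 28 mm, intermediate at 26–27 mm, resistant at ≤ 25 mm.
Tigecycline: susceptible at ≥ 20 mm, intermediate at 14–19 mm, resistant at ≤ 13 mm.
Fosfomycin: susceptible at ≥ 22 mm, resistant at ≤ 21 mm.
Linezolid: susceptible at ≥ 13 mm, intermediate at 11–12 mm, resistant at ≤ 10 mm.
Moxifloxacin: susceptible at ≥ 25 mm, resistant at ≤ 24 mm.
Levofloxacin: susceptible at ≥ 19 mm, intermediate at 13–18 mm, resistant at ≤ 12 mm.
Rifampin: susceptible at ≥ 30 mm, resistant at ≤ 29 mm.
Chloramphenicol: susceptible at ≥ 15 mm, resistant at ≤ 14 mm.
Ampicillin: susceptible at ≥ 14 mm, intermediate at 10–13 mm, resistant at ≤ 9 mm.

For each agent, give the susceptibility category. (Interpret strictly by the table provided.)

I, S, S, S, R, R, S, R

Trimethoprim-sulfamethoxazole: 23 mm is in 21–25 mm → I
Nafcillin (32 mm) ≥ 28 mm → susceptible
Tigecycline (31 mm) ≥ 20 mm → susceptible
Fosfomycin (29 mm) ≥ 22 mm — susceptible
Linezolid: 8 mm is ≤ 10 mm — Resistant
Moxifloxacin 20 mm: ≤ 24 mm — R
Levofloxacin: 30 mm is ≥ 19 mm ⇒ Susceptible
Rifampin (25 mm) ≤ 29 mm — Resistant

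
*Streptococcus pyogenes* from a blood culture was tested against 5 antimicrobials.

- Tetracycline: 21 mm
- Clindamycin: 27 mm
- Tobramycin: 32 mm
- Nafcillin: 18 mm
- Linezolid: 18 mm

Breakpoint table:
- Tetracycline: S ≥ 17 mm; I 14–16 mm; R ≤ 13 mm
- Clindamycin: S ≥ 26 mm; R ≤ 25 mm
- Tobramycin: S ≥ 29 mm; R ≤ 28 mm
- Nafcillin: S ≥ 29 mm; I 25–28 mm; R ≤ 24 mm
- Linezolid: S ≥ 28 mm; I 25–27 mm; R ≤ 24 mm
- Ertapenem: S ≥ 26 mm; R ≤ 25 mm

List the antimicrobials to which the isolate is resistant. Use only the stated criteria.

nafcillin, linezolid

Tetracycline: 21 mm is ≥ 17 mm → S
Clindamycin: 27 mm is ≥ 26 mm — susceptible
Tobramycin (32 mm) ≥ 29 mm → susceptible
Nafcillin: 18 mm is ≤ 24 mm — Resistant
Linezolid 18 mm: ≤ 24 mm — resistant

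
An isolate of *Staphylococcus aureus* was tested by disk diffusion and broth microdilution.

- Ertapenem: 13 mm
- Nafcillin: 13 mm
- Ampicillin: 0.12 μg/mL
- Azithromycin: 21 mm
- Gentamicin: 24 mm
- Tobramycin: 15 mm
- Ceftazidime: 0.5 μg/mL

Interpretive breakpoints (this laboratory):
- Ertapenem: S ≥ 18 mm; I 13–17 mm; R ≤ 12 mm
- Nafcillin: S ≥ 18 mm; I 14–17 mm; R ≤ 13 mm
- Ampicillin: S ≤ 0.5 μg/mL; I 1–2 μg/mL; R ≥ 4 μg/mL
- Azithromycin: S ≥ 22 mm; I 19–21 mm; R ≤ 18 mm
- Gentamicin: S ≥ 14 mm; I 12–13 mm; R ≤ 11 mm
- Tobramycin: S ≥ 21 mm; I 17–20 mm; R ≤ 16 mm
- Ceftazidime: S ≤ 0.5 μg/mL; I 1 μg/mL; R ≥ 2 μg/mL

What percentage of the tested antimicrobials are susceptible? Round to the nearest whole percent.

Ertapenem: 13 mm is in 13–17 mm → Intermediate
Nafcillin: 13 mm is ≤ 13 mm — Resistant
Ampicillin 0.12 μg/mL: ≤ 0.5 μg/mL → Susceptible
Azithromycin: 21 mm is in 19–21 mm → intermediate
Gentamicin: 24 mm is ≥ 14 mm ⇒ susceptible
Tobramycin: 15 mm is ≤ 16 mm ⇒ R
Ceftazidime 0.5 μg/mL: ≤ 0.5 μg/mL → susceptible
Susceptible: 3/7

43%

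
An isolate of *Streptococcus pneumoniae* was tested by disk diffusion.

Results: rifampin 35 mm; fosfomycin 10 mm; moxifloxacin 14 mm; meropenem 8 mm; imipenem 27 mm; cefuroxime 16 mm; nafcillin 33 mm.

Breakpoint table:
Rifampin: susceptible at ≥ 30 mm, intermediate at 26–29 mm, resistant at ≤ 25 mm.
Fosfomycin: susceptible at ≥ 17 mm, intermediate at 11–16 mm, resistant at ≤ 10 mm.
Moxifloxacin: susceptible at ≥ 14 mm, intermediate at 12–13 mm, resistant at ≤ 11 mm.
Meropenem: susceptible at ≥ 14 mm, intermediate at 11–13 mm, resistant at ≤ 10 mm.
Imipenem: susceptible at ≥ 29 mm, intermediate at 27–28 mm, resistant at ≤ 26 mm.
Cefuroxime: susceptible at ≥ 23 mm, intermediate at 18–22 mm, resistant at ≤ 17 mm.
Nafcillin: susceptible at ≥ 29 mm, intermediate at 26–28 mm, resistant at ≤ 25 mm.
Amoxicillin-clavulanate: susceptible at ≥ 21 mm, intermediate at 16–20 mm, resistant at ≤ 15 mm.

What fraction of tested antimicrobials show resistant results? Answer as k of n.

3 of 7

Rifampin: 35 mm is ≥ 30 mm ⇒ S
Fosfomycin (10 mm) ≤ 10 mm ⇒ R
Moxifloxacin (14 mm) ≥ 14 mm → S
Meropenem 8 mm: ≤ 10 mm ⇒ R
Imipenem: 27 mm is in 27–28 mm — intermediate
Cefuroxime: 16 mm is ≤ 17 mm ⇒ R
Nafcillin: 33 mm is ≥ 29 mm — S
Resistant: 3/7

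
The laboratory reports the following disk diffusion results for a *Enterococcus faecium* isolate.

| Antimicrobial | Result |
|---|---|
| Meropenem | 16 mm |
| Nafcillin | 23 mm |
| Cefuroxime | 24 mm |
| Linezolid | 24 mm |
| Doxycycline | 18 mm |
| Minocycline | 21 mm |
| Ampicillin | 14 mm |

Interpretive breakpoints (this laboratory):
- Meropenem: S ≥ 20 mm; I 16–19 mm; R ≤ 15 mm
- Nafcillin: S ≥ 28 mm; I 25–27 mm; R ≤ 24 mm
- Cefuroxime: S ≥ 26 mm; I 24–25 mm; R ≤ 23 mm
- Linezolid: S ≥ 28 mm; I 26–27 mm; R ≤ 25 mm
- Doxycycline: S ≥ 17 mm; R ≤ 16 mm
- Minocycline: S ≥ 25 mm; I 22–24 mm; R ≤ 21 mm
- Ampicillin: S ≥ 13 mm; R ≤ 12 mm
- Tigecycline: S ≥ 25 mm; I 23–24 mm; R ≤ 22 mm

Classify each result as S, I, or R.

I, R, I, R, S, R, S

Meropenem: 16 mm is in 16–19 mm — I
Nafcillin (23 mm) ≤ 24 mm ⇒ resistant
Cefuroxime: 24 mm is in 24–25 mm — intermediate
Linezolid (24 mm) ≤ 25 mm ⇒ resistant
Doxycycline: 18 mm is ≥ 17 mm — susceptible
Minocycline: 21 mm is ≤ 21 mm ⇒ R
Ampicillin 14 mm: ≥ 13 mm → susceptible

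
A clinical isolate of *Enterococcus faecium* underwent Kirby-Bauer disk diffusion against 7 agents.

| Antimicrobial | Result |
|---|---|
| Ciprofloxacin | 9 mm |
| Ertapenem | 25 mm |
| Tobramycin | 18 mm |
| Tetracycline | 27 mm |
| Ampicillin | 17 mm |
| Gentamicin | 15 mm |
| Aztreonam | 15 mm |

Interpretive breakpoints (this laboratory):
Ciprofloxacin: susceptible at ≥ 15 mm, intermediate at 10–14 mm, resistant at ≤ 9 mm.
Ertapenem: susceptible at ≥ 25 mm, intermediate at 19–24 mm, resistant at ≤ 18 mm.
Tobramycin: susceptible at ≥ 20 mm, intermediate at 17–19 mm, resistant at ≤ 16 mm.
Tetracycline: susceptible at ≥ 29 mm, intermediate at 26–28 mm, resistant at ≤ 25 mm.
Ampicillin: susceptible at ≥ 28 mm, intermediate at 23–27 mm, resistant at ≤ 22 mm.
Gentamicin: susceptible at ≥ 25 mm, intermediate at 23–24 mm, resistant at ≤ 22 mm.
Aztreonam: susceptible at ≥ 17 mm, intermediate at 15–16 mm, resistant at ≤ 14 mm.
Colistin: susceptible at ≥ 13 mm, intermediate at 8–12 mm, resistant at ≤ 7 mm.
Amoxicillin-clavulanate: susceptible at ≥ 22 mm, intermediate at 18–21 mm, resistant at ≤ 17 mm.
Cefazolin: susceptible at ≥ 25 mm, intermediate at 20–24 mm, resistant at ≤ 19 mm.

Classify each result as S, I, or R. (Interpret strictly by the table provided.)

Ciprofloxacin: 9 mm is ≤ 9 mm — Resistant
Ertapenem (25 mm) ≥ 25 mm → susceptible
Tobramycin: 18 mm is in 17–19 mm ⇒ I
Tetracycline: 27 mm is in 26–28 mm → intermediate
Ampicillin 17 mm: ≤ 22 mm — Resistant
Gentamicin: 15 mm is ≤ 22 mm — R
Aztreonam (15 mm) in 15–16 mm → Intermediate

R, S, I, I, R, R, I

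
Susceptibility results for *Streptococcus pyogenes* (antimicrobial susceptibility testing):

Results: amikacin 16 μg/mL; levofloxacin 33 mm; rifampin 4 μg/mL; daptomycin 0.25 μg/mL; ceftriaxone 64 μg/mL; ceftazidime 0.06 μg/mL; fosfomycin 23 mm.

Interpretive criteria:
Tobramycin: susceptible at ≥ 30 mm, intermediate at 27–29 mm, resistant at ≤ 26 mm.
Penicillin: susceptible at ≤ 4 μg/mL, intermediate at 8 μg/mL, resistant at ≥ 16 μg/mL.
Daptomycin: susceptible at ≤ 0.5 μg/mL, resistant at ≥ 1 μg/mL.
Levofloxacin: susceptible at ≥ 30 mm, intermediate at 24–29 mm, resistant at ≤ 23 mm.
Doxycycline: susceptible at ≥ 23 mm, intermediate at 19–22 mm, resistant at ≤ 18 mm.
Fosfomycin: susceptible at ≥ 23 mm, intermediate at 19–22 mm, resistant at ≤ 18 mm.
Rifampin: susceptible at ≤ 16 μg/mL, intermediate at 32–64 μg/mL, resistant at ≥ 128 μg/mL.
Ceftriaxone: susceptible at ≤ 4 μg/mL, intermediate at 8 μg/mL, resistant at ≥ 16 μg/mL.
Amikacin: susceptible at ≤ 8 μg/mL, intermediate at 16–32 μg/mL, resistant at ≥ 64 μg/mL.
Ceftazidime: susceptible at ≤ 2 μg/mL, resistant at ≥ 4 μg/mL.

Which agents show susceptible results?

Amikacin 16 μg/mL: in 16–32 μg/mL → I
Levofloxacin (33 mm) ≥ 30 mm ⇒ susceptible
Rifampin: 4 μg/mL is ≤ 16 μg/mL → S
Daptomycin (0.25 μg/mL) ≤ 0.5 μg/mL → susceptible
Ceftriaxone 64 μg/mL: ≥ 16 μg/mL → R
Ceftazidime (0.06 μg/mL) ≤ 2 μg/mL — Susceptible
Fosfomycin 23 mm: ≥ 23 mm ⇒ S

levofloxacin, rifampin, daptomycin, ceftazidime, fosfomycin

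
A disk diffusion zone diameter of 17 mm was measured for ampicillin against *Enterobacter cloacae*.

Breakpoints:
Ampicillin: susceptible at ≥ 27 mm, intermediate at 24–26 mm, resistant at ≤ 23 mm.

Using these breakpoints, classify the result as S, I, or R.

R

Ampicillin: 17 mm is ≤ 23 mm ⇒ R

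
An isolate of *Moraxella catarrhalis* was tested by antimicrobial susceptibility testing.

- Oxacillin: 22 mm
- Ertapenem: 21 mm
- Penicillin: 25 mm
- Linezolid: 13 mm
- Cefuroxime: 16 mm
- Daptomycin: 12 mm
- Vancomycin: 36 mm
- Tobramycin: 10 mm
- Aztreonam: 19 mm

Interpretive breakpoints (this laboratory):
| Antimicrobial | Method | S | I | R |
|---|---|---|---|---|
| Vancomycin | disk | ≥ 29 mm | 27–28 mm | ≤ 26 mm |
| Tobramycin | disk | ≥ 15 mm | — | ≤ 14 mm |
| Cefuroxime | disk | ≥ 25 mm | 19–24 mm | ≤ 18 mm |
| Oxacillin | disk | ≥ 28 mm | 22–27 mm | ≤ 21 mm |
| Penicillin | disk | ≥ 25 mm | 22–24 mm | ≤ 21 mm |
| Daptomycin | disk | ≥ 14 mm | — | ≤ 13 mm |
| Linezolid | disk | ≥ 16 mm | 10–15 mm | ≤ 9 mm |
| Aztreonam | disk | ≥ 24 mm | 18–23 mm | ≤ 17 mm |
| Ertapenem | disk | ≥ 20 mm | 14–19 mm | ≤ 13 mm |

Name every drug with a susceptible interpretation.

ertapenem, penicillin, vancomycin

Oxacillin 22 mm: in 22–27 mm — Intermediate
Ertapenem: 21 mm is ≥ 20 mm → S
Penicillin: 25 mm is ≥ 25 mm — S
Linezolid: 13 mm is in 10–15 mm ⇒ Intermediate
Cefuroxime: 16 mm is ≤ 18 mm — R
Daptomycin (12 mm) ≤ 13 mm ⇒ R
Vancomycin: 36 mm is ≥ 29 mm ⇒ susceptible
Tobramycin 10 mm: ≤ 14 mm — resistant
Aztreonam (19 mm) in 18–23 mm → I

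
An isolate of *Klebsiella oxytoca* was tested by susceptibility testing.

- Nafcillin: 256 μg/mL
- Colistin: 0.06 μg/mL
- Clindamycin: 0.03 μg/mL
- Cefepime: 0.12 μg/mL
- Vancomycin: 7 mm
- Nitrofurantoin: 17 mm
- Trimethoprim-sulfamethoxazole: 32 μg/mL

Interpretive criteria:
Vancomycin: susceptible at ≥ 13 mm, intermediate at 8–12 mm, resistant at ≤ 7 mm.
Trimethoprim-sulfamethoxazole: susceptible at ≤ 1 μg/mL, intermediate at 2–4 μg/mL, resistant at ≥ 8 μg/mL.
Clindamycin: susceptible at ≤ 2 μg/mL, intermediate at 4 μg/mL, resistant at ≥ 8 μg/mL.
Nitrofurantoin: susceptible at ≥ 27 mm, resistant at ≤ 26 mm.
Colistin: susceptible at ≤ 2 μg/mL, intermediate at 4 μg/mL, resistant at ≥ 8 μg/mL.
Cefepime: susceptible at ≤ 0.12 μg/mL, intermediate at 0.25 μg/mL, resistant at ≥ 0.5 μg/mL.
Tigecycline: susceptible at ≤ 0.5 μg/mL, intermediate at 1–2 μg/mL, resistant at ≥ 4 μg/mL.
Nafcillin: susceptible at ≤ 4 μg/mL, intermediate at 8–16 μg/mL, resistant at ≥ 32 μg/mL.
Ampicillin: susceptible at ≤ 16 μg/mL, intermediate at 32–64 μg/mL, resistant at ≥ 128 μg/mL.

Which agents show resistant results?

nafcillin, vancomycin, nitrofurantoin, trimethoprim-sulfamethoxazole

Nafcillin (256 μg/mL) ≥ 32 μg/mL — Resistant
Colistin (0.06 μg/mL) ≤ 2 μg/mL ⇒ susceptible
Clindamycin (0.03 μg/mL) ≤ 2 μg/mL — susceptible
Cefepime 0.12 μg/mL: ≤ 0.12 μg/mL ⇒ S
Vancomycin 7 mm: ≤ 7 mm ⇒ resistant
Nitrofurantoin (17 mm) ≤ 26 mm ⇒ R
Trimethoprim-sulfamethoxazole 32 μg/mL: ≥ 8 μg/mL ⇒ resistant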